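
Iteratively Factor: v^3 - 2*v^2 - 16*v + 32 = (v - 4)*(v^2 + 2*v - 8) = (v - 4)*(v + 4)*(v - 2)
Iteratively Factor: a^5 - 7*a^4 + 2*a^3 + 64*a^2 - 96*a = (a - 4)*(a^4 - 3*a^3 - 10*a^2 + 24*a) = a*(a - 4)*(a^3 - 3*a^2 - 10*a + 24) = a*(a - 4)*(a - 2)*(a^2 - a - 12) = a*(a - 4)*(a - 2)*(a + 3)*(a - 4)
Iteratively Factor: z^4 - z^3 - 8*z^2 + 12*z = (z - 2)*(z^3 + z^2 - 6*z) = (z - 2)^2*(z^2 + 3*z) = (z - 2)^2*(z + 3)*(z)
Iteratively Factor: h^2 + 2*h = (h)*(h + 2)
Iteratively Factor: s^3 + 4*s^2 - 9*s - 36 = (s - 3)*(s^2 + 7*s + 12) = (s - 3)*(s + 4)*(s + 3)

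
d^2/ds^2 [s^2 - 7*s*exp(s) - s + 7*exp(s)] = -7*s*exp(s) - 7*exp(s) + 2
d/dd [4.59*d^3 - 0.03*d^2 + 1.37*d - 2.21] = 13.77*d^2 - 0.06*d + 1.37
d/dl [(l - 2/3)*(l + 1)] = 2*l + 1/3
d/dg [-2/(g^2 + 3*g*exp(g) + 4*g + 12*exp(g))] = 2*(3*g*exp(g) + 2*g + 15*exp(g) + 4)/(g^2 + 3*g*exp(g) + 4*g + 12*exp(g))^2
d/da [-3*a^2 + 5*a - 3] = 5 - 6*a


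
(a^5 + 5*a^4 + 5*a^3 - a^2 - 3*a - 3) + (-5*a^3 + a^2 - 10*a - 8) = a^5 + 5*a^4 - 13*a - 11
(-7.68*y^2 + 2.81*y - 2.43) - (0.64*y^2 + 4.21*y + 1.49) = -8.32*y^2 - 1.4*y - 3.92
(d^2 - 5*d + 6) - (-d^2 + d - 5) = 2*d^2 - 6*d + 11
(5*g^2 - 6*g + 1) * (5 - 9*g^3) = -45*g^5 + 54*g^4 - 9*g^3 + 25*g^2 - 30*g + 5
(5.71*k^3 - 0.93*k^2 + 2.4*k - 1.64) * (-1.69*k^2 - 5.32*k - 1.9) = -9.6499*k^5 - 28.8055*k^4 - 9.9574*k^3 - 8.2294*k^2 + 4.1648*k + 3.116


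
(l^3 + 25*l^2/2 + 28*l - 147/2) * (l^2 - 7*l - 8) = l^5 + 11*l^4/2 - 135*l^3/2 - 739*l^2/2 + 581*l/2 + 588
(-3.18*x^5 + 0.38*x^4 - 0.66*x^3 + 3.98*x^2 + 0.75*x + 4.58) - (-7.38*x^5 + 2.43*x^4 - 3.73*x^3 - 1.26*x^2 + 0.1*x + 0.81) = 4.2*x^5 - 2.05*x^4 + 3.07*x^3 + 5.24*x^2 + 0.65*x + 3.77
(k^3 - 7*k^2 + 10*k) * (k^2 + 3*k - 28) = k^5 - 4*k^4 - 39*k^3 + 226*k^2 - 280*k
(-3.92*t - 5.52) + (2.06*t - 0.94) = -1.86*t - 6.46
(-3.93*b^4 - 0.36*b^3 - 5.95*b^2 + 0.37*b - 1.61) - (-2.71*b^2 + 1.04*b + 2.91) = -3.93*b^4 - 0.36*b^3 - 3.24*b^2 - 0.67*b - 4.52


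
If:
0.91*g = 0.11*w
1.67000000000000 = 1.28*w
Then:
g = 0.16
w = 1.30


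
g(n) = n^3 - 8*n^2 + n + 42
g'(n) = 3*n^2 - 16*n + 1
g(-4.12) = -167.85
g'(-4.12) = 117.84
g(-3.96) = -149.51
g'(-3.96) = 111.40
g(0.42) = 41.08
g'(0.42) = -5.19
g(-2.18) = -8.56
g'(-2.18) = 50.14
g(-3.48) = -100.51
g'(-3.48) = 93.01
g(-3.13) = -70.17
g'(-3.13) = 80.47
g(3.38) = -7.40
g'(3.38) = -18.81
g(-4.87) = -268.11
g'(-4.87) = 150.07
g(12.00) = 630.00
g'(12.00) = 241.00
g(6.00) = -24.00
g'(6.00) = 13.00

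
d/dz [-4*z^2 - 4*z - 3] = -8*z - 4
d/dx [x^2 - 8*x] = 2*x - 8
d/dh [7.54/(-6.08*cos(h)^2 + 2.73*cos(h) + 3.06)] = (20.5842 - 91.6864*cos(h))*sin(h)/(-6.08*cos(h)^2 + 2.73*cos(h) + 3.06)^2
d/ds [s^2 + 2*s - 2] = 2*s + 2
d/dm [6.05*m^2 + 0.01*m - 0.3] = 12.1*m + 0.01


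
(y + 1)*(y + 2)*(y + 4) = y^3 + 7*y^2 + 14*y + 8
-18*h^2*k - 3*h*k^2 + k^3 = k*(-6*h + k)*(3*h + k)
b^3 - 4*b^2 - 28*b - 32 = (b - 8)*(b + 2)^2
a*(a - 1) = a^2 - a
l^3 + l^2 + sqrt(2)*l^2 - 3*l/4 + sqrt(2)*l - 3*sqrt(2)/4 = (l - 1/2)*(l + 3/2)*(l + sqrt(2))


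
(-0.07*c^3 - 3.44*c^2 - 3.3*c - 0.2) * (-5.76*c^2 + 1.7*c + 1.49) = 0.4032*c^5 + 19.6954*c^4 + 13.0557*c^3 - 9.5836*c^2 - 5.257*c - 0.298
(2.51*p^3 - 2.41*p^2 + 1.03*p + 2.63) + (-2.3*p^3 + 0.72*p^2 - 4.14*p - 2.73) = 0.21*p^3 - 1.69*p^2 - 3.11*p - 0.1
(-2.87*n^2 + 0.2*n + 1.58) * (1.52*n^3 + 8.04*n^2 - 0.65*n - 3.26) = -4.3624*n^5 - 22.7708*n^4 + 5.8751*n^3 + 21.9294*n^2 - 1.679*n - 5.1508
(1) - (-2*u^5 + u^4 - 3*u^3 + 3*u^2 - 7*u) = 2*u^5 - u^4 + 3*u^3 - 3*u^2 + 7*u + 1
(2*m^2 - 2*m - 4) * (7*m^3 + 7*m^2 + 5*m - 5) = 14*m^5 - 32*m^3 - 48*m^2 - 10*m + 20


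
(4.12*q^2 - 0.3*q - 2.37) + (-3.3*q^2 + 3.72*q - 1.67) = 0.82*q^2 + 3.42*q - 4.04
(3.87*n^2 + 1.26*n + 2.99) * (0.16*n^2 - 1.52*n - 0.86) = 0.6192*n^4 - 5.6808*n^3 - 4.765*n^2 - 5.6284*n - 2.5714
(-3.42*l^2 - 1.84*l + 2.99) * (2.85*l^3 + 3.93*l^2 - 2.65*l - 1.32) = -9.747*l^5 - 18.6846*l^4 + 10.3533*l^3 + 21.1411*l^2 - 5.4947*l - 3.9468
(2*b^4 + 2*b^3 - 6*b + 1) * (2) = 4*b^4 + 4*b^3 - 12*b + 2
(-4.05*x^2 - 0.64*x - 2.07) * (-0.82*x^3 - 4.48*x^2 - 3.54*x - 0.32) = 3.321*x^5 + 18.6688*x^4 + 18.9016*x^3 + 12.8352*x^2 + 7.5326*x + 0.6624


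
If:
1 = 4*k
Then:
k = 1/4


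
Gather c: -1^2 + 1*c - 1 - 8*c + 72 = 70 - 7*c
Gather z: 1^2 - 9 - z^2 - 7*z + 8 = -z^2 - 7*z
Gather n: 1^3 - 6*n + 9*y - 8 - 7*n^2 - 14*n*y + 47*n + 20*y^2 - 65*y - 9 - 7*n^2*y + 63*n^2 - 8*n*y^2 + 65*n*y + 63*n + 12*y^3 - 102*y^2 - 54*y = n^2*(56 - 7*y) + n*(-8*y^2 + 51*y + 104) + 12*y^3 - 82*y^2 - 110*y - 16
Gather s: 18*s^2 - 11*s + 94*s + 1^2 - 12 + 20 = 18*s^2 + 83*s + 9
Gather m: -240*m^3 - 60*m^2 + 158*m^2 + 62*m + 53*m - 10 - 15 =-240*m^3 + 98*m^2 + 115*m - 25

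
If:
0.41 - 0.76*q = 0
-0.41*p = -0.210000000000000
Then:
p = 0.51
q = 0.54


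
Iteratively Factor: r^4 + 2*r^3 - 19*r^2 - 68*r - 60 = (r + 3)*(r^3 - r^2 - 16*r - 20) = (r + 2)*(r + 3)*(r^2 - 3*r - 10) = (r - 5)*(r + 2)*(r + 3)*(r + 2)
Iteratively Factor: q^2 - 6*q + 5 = (q - 1)*(q - 5)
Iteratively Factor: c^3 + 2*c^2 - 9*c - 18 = (c + 3)*(c^2 - c - 6) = (c - 3)*(c + 3)*(c + 2)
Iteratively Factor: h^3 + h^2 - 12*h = (h)*(h^2 + h - 12) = h*(h - 3)*(h + 4)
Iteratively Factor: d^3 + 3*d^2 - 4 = (d + 2)*(d^2 + d - 2) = (d - 1)*(d + 2)*(d + 2)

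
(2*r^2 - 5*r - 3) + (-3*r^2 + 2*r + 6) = -r^2 - 3*r + 3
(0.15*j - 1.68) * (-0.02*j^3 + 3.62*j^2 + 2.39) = -0.003*j^4 + 0.5766*j^3 - 6.0816*j^2 + 0.3585*j - 4.0152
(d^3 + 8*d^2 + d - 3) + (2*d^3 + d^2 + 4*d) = 3*d^3 + 9*d^2 + 5*d - 3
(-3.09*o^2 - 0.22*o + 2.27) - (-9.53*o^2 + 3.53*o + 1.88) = 6.44*o^2 - 3.75*o + 0.39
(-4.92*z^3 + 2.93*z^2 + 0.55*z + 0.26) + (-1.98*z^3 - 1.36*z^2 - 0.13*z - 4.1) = -6.9*z^3 + 1.57*z^2 + 0.42*z - 3.84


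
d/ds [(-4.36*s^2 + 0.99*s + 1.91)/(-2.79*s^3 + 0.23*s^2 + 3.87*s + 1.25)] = (-12.1644*s^4 + 5.5242*s^3 - 1.1142*s^2 - 11.7786*s - 6.1542)/(7.7841*s^6 - 1.2834*s^5 - 21.5417*s^4 - 5.1948*s^3 + 15.5519*s^2 + 9.675*s + 1.5625)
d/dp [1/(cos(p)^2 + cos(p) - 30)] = (2*cos(p) + 1)*sin(p)/(cos(p)^2 + cos(p) - 30)^2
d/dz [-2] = 0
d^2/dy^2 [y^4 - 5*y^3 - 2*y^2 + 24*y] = 12*y^2 - 30*y - 4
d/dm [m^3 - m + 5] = 3*m^2 - 1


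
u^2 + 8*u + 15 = (u + 3)*(u + 5)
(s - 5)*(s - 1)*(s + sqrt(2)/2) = s^3 - 6*s^2 + sqrt(2)*s^2/2 - 3*sqrt(2)*s + 5*s + 5*sqrt(2)/2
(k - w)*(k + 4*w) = k^2 + 3*k*w - 4*w^2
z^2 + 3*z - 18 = (z - 3)*(z + 6)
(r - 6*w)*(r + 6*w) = r^2 - 36*w^2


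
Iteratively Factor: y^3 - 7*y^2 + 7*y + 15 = (y - 5)*(y^2 - 2*y - 3) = (y - 5)*(y + 1)*(y - 3)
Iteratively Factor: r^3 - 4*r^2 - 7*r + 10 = (r - 5)*(r^2 + r - 2) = (r - 5)*(r - 1)*(r + 2)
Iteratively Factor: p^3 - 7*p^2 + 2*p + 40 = (p + 2)*(p^2 - 9*p + 20) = (p - 4)*(p + 2)*(p - 5)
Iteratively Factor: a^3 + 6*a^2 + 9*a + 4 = (a + 1)*(a^2 + 5*a + 4) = (a + 1)^2*(a + 4)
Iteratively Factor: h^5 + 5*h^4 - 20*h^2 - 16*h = (h + 4)*(h^4 + h^3 - 4*h^2 - 4*h) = (h - 2)*(h + 4)*(h^3 + 3*h^2 + 2*h) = (h - 2)*(h + 1)*(h + 4)*(h^2 + 2*h) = h*(h - 2)*(h + 1)*(h + 4)*(h + 2)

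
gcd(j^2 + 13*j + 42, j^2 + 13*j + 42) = j^2 + 13*j + 42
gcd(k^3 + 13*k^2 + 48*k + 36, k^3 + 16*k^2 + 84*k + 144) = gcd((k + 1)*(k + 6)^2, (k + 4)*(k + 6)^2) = k^2 + 12*k + 36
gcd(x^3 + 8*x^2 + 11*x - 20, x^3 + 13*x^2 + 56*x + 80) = x^2 + 9*x + 20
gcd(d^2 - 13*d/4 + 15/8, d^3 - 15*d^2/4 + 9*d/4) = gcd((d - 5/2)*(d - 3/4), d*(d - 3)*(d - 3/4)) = d - 3/4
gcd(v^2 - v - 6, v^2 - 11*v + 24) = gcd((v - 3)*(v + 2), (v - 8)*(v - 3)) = v - 3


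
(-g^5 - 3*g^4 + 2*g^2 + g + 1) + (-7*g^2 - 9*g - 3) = -g^5 - 3*g^4 - 5*g^2 - 8*g - 2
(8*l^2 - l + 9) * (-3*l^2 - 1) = -24*l^4 + 3*l^3 - 35*l^2 + l - 9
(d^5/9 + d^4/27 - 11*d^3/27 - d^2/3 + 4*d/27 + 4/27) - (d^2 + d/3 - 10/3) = d^5/9 + d^4/27 - 11*d^3/27 - 4*d^2/3 - 5*d/27 + 94/27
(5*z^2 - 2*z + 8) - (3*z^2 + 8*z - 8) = 2*z^2 - 10*z + 16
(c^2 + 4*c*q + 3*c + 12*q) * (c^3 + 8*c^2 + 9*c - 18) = c^5 + 4*c^4*q + 11*c^4 + 44*c^3*q + 33*c^3 + 132*c^2*q + 9*c^2 + 36*c*q - 54*c - 216*q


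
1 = 1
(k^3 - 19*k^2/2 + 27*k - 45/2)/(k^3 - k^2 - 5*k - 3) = (2*k^2 - 13*k + 15)/(2*(k^2 + 2*k + 1))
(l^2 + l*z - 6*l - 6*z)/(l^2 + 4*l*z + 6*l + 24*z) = (l^2 + l*z - 6*l - 6*z)/(l^2 + 4*l*z + 6*l + 24*z)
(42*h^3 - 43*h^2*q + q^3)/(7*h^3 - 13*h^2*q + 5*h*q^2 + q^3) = (-6*h + q)/(-h + q)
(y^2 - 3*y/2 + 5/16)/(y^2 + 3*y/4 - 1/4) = (y - 5/4)/(y + 1)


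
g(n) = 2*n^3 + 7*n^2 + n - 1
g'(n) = 6*n^2 + 14*n + 1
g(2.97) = 116.11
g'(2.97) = 95.51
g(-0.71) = 1.10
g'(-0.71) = -5.92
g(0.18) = -0.58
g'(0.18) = 3.71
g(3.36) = 157.25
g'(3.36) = 115.78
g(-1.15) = 4.07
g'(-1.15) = -7.16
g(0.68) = 3.55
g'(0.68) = 13.29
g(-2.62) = 8.46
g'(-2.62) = 5.51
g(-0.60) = 0.49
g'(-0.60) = -5.24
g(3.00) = 119.00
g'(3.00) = 97.00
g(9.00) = 2033.00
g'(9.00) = 613.00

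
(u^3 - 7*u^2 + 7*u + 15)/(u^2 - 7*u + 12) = (u^2 - 4*u - 5)/(u - 4)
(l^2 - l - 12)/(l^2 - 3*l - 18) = (l - 4)/(l - 6)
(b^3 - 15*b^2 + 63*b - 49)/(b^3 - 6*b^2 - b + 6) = (b^2 - 14*b + 49)/(b^2 - 5*b - 6)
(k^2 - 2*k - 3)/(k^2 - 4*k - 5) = (k - 3)/(k - 5)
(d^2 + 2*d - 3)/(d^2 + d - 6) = (d - 1)/(d - 2)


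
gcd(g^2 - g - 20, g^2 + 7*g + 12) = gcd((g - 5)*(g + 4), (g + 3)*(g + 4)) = g + 4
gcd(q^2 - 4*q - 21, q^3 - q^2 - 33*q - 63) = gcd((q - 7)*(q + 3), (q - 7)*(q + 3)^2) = q^2 - 4*q - 21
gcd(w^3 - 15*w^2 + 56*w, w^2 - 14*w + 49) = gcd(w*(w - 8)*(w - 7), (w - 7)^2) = w - 7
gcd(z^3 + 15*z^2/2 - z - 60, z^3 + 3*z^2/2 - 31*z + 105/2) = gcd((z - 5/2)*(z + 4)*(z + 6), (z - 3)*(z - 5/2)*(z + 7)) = z - 5/2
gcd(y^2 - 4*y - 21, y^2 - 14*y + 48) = 1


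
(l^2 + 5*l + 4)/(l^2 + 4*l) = (l + 1)/l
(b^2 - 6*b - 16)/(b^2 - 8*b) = (b + 2)/b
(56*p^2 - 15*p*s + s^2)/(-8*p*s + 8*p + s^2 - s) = (-7*p + s)/(s - 1)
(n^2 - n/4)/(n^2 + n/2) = (4*n - 1)/(2*(2*n + 1))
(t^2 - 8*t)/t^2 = (t - 8)/t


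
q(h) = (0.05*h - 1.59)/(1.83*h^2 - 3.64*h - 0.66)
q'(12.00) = 0.00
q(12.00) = -0.00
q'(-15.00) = -0.00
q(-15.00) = -0.01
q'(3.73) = 0.12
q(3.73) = -0.13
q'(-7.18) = -0.00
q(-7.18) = -0.02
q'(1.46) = 0.58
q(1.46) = 0.73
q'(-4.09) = -0.02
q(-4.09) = -0.04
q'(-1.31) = -0.26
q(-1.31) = -0.23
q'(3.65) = 0.13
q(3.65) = -0.13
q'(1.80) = 2.65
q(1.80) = 1.17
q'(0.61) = -0.48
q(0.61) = 0.71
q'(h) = (3.64 - 3.66*h)*(0.05*h - 1.59)/(1.83*h^2 - 3.64*h - 0.66)^2 + 0.05/(1.83*h^2 - 3.64*h - 0.66) = (-0.0915*h^2 + 5.8194*h - 5.8206)/(3.3489*h^4 - 13.3224*h^3 + 10.834*h^2 + 4.8048*h + 0.4356)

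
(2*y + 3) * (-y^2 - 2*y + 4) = -2*y^3 - 7*y^2 + 2*y + 12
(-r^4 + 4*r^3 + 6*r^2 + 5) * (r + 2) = -r^5 + 2*r^4 + 14*r^3 + 12*r^2 + 5*r + 10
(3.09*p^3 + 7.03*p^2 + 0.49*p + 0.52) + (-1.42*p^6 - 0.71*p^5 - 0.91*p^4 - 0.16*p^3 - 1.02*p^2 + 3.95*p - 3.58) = -1.42*p^6 - 0.71*p^5 - 0.91*p^4 + 2.93*p^3 + 6.01*p^2 + 4.44*p - 3.06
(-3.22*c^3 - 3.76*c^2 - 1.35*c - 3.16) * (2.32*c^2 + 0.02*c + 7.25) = -7.4704*c^5 - 8.7876*c^4 - 26.5522*c^3 - 34.6182*c^2 - 9.8507*c - 22.91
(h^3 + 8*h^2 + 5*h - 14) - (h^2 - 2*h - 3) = h^3 + 7*h^2 + 7*h - 11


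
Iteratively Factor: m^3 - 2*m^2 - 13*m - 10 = (m + 1)*(m^2 - 3*m - 10) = (m + 1)*(m + 2)*(m - 5)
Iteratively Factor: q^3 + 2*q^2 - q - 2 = (q + 2)*(q^2 - 1) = (q + 1)*(q + 2)*(q - 1)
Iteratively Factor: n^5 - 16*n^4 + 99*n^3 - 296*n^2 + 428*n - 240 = (n - 5)*(n^4 - 11*n^3 + 44*n^2 - 76*n + 48) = (n - 5)*(n - 2)*(n^3 - 9*n^2 + 26*n - 24) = (n - 5)*(n - 4)*(n - 2)*(n^2 - 5*n + 6) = (n - 5)*(n - 4)*(n - 2)^2*(n - 3)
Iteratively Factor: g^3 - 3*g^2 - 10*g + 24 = (g - 4)*(g^2 + g - 6) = (g - 4)*(g + 3)*(g - 2)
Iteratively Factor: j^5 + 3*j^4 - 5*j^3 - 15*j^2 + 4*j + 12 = (j + 3)*(j^4 - 5*j^2 + 4) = (j + 1)*(j + 3)*(j^3 - j^2 - 4*j + 4) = (j - 1)*(j + 1)*(j + 3)*(j^2 - 4) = (j - 2)*(j - 1)*(j + 1)*(j + 3)*(j + 2)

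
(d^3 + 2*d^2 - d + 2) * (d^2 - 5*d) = d^5 - 3*d^4 - 11*d^3 + 7*d^2 - 10*d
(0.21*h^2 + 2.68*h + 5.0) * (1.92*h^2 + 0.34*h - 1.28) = 0.4032*h^4 + 5.217*h^3 + 10.2424*h^2 - 1.7304*h - 6.4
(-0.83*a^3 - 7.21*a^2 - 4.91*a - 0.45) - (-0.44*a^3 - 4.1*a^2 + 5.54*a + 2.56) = -0.39*a^3 - 3.11*a^2 - 10.45*a - 3.01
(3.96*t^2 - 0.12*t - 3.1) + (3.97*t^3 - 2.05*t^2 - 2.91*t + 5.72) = 3.97*t^3 + 1.91*t^2 - 3.03*t + 2.62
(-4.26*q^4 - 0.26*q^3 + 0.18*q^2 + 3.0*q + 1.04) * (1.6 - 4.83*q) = 20.5758*q^5 - 5.5602*q^4 - 1.2854*q^3 - 14.202*q^2 - 0.223199999999999*q + 1.664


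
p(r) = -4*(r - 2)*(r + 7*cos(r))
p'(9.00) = 42.29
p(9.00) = -73.42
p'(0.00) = -20.00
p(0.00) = 56.00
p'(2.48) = 18.51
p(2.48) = 5.84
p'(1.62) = -14.21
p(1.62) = 1.94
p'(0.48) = -40.33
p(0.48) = 40.67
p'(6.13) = -86.36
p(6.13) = -215.55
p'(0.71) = -42.46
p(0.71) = 31.06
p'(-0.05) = -16.70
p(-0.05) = 56.92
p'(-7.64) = 326.94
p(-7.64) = -237.28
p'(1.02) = -38.20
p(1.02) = 18.36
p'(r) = -4*r - 4*(1 - 7*sin(r))*(r - 2) - 28*cos(r) = -4*r + 4*(r - 2)*(7*sin(r) - 1) - 28*cos(r)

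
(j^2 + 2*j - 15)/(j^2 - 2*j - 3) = (j + 5)/(j + 1)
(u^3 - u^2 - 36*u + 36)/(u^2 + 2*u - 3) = (u^2 - 36)/(u + 3)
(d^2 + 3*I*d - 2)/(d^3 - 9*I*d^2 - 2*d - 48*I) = (d + I)/(d^2 - 11*I*d - 24)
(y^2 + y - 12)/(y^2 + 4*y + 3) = (y^2 + y - 12)/(y^2 + 4*y + 3)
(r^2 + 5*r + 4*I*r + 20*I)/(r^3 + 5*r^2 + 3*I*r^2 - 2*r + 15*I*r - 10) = (r + 4*I)/(r^2 + 3*I*r - 2)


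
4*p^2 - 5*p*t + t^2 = (-4*p + t)*(-p + t)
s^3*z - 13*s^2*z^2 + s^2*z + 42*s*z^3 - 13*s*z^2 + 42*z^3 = (s - 7*z)*(s - 6*z)*(s*z + z)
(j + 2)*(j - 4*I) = j^2 + 2*j - 4*I*j - 8*I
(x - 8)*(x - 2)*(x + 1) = x^3 - 9*x^2 + 6*x + 16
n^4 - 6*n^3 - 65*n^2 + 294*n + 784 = (n - 8)*(n - 7)*(n + 2)*(n + 7)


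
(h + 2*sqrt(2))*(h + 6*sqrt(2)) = h^2 + 8*sqrt(2)*h + 24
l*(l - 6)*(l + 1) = l^3 - 5*l^2 - 6*l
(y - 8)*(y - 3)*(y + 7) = y^3 - 4*y^2 - 53*y + 168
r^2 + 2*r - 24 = (r - 4)*(r + 6)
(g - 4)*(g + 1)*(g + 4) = g^3 + g^2 - 16*g - 16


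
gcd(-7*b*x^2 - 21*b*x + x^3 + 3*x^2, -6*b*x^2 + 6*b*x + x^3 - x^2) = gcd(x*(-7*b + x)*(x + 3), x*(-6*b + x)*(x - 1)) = x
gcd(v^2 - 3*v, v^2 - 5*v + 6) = v - 3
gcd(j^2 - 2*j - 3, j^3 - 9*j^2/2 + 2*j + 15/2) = j^2 - 2*j - 3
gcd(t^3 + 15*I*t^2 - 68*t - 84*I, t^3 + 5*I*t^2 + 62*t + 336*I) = t^2 + 13*I*t - 42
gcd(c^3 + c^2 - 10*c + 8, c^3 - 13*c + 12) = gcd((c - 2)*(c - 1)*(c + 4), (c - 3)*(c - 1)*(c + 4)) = c^2 + 3*c - 4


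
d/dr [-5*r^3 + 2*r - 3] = 2 - 15*r^2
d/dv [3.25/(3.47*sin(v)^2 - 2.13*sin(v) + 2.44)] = (6.9225 - 22.555*sin(v))*cos(v)/(3.47*sin(v)^2 - 2.13*sin(v) + 2.44)^2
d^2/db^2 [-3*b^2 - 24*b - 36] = -6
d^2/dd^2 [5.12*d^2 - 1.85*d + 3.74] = 10.2400000000000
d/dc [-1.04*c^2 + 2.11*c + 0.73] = 2.11 - 2.08*c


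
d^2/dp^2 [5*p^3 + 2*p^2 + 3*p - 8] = 30*p + 4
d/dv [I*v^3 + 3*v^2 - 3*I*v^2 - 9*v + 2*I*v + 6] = 3*I*v^2 + 6*v*(1 - I) - 9 + 2*I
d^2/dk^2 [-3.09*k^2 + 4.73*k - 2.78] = -6.18000000000000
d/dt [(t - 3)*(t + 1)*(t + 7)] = 3*t^2 + 10*t - 17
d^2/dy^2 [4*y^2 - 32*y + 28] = 8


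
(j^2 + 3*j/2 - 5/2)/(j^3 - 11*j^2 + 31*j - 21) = (j + 5/2)/(j^2 - 10*j + 21)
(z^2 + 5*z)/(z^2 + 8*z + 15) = z/(z + 3)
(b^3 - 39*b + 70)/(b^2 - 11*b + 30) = (b^2 + 5*b - 14)/(b - 6)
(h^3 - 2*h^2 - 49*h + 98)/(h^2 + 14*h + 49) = (h^2 - 9*h + 14)/(h + 7)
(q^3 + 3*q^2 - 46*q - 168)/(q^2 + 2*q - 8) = (q^2 - q - 42)/(q - 2)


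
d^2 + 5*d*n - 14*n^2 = (d - 2*n)*(d + 7*n)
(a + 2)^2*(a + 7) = a^3 + 11*a^2 + 32*a + 28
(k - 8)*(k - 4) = k^2 - 12*k + 32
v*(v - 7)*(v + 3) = v^3 - 4*v^2 - 21*v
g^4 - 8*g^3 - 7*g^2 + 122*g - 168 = (g - 7)*(g - 3)*(g - 2)*(g + 4)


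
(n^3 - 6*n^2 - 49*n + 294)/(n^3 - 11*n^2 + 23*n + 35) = (n^2 + n - 42)/(n^2 - 4*n - 5)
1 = 1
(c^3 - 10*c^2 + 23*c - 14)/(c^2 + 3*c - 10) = (c^2 - 8*c + 7)/(c + 5)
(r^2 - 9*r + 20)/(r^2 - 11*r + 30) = (r - 4)/(r - 6)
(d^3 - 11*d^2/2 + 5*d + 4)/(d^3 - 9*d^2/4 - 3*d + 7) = 2*(2*d^2 - 7*d - 4)/(4*d^2 - d - 14)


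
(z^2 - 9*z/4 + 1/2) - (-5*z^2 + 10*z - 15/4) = 6*z^2 - 49*z/4 + 17/4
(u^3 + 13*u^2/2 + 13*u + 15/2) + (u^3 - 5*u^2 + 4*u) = 2*u^3 + 3*u^2/2 + 17*u + 15/2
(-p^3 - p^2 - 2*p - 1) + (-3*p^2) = -p^3 - 4*p^2 - 2*p - 1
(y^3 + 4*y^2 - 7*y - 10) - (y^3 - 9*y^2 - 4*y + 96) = 13*y^2 - 3*y - 106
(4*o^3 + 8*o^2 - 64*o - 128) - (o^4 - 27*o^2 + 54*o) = -o^4 + 4*o^3 + 35*o^2 - 118*o - 128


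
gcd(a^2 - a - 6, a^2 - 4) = a + 2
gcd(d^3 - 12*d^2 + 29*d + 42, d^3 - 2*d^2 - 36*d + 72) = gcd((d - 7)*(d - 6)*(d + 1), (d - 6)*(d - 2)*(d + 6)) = d - 6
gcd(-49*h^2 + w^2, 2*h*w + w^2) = 1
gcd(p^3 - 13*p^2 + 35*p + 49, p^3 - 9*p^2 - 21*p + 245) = p^2 - 14*p + 49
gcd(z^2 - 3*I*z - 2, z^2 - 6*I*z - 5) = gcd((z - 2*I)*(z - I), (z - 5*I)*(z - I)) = z - I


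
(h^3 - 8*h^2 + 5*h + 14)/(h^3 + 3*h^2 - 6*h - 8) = (h - 7)/(h + 4)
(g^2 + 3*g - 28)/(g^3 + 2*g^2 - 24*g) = (g + 7)/(g*(g + 6))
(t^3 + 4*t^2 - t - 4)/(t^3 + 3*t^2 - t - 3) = (t + 4)/(t + 3)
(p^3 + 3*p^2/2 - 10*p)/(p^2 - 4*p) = (p^2 + 3*p/2 - 10)/(p - 4)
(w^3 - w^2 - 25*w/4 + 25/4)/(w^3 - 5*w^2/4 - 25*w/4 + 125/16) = 4*(w - 1)/(4*w - 5)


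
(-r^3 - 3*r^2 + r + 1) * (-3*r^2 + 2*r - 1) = 3*r^5 + 7*r^4 - 8*r^3 + 2*r^2 + r - 1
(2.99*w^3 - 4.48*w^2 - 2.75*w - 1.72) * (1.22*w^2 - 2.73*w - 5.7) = 3.6478*w^5 - 13.6283*w^4 - 8.1676*w^3 + 30.9451*w^2 + 20.3706*w + 9.804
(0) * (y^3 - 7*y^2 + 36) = 0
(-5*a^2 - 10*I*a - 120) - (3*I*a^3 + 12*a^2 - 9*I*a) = -3*I*a^3 - 17*a^2 - I*a - 120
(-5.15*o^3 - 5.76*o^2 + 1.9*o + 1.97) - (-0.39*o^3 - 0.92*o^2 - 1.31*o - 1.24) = -4.76*o^3 - 4.84*o^2 + 3.21*o + 3.21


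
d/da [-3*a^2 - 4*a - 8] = -6*a - 4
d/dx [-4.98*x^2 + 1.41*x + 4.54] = 1.41 - 9.96*x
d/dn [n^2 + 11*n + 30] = 2*n + 11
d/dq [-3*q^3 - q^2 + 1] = q*(-9*q - 2)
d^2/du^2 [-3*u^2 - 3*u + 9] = -6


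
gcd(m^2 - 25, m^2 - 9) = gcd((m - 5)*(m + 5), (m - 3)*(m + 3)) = 1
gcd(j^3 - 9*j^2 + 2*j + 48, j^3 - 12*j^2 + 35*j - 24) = j^2 - 11*j + 24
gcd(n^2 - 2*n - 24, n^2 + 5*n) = 1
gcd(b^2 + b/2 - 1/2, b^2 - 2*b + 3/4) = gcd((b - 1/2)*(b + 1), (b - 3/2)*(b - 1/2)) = b - 1/2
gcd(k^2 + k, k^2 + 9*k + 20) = 1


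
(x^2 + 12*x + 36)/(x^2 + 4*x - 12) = (x + 6)/(x - 2)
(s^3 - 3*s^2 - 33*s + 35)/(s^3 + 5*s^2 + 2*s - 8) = (s^2 - 2*s - 35)/(s^2 + 6*s + 8)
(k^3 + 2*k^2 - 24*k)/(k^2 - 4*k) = k + 6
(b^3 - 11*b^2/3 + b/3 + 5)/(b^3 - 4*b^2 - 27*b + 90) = (b^2 - 2*b/3 - 5/3)/(b^2 - b - 30)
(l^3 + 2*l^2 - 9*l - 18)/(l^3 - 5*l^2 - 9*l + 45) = (l + 2)/(l - 5)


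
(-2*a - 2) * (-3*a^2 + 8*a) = 6*a^3 - 10*a^2 - 16*a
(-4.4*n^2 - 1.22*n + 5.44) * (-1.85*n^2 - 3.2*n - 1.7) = 8.14*n^4 + 16.337*n^3 + 1.32*n^2 - 15.334*n - 9.248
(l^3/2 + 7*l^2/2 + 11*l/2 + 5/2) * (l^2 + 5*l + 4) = l^5/2 + 6*l^4 + 25*l^3 + 44*l^2 + 69*l/2 + 10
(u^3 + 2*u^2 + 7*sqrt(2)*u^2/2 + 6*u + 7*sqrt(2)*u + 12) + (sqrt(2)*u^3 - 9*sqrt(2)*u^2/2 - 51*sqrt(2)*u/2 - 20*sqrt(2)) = u^3 + sqrt(2)*u^3 - sqrt(2)*u^2 + 2*u^2 - 37*sqrt(2)*u/2 + 6*u - 20*sqrt(2) + 12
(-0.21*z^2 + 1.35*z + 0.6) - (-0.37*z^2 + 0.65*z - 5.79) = 0.16*z^2 + 0.7*z + 6.39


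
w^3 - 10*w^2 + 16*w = w*(w - 8)*(w - 2)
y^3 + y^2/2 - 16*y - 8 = (y - 4)*(y + 1/2)*(y + 4)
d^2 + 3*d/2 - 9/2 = (d - 3/2)*(d + 3)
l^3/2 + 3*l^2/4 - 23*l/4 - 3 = (l/2 + 1/4)*(l - 3)*(l + 4)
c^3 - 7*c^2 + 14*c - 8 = (c - 4)*(c - 2)*(c - 1)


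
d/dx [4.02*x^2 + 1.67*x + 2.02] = 8.04*x + 1.67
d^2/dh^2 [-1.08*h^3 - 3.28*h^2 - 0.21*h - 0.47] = -6.48*h - 6.56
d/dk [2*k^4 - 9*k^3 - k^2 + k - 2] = 8*k^3 - 27*k^2 - 2*k + 1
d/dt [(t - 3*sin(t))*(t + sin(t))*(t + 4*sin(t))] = 2*t^2*cos(t) + 3*t^2 + 4*t*sin(t) - 11*t*sin(2*t) - 36*sin(t)^2*cos(t) - 11*sin(t)^2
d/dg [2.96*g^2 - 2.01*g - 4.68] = 5.92*g - 2.01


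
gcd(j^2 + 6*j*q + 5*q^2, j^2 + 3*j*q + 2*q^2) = j + q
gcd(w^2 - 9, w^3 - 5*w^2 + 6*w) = w - 3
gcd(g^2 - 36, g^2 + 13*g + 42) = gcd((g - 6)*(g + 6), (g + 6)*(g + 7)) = g + 6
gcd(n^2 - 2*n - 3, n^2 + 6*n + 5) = n + 1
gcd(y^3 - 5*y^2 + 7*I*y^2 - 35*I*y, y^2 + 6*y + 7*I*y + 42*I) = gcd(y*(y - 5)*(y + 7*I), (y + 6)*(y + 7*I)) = y + 7*I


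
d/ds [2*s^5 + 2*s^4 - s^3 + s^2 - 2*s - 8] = 10*s^4 + 8*s^3 - 3*s^2 + 2*s - 2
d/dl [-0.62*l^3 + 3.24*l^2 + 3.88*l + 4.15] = -1.86*l^2 + 6.48*l + 3.88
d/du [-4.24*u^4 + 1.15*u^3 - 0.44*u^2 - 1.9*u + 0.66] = -16.96*u^3 + 3.45*u^2 - 0.88*u - 1.9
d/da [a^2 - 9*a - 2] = 2*a - 9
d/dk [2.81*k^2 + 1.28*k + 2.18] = 5.62*k + 1.28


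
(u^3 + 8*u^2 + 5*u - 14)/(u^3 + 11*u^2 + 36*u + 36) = (u^2 + 6*u - 7)/(u^2 + 9*u + 18)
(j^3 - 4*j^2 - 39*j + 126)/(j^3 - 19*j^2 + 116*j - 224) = (j^2 + 3*j - 18)/(j^2 - 12*j + 32)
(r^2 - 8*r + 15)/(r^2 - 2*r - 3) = (r - 5)/(r + 1)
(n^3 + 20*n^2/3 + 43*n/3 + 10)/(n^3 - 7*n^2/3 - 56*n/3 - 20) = (n + 3)/(n - 6)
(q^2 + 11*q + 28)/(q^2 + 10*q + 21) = (q + 4)/(q + 3)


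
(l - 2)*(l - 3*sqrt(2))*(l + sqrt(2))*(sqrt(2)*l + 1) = sqrt(2)*l^4 - 3*l^3 - 2*sqrt(2)*l^3 - 8*sqrt(2)*l^2 + 6*l^2 - 6*l + 16*sqrt(2)*l + 12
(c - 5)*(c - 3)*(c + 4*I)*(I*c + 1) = I*c^4 - 3*c^3 - 8*I*c^3 + 24*c^2 + 19*I*c^2 - 45*c - 32*I*c + 60*I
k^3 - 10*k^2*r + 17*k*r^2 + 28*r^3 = (k - 7*r)*(k - 4*r)*(k + r)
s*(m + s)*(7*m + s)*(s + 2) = 7*m^2*s^2 + 14*m^2*s + 8*m*s^3 + 16*m*s^2 + s^4 + 2*s^3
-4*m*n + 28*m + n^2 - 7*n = (-4*m + n)*(n - 7)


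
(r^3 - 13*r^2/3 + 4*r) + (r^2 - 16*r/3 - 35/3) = r^3 - 10*r^2/3 - 4*r/3 - 35/3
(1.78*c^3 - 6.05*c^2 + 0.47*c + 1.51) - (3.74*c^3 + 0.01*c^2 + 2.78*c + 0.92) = -1.96*c^3 - 6.06*c^2 - 2.31*c + 0.59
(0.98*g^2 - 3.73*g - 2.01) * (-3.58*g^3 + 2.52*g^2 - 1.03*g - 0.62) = -3.5084*g^5 + 15.823*g^4 - 3.2132*g^3 - 1.8309*g^2 + 4.3829*g + 1.2462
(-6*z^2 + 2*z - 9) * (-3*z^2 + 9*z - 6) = 18*z^4 - 60*z^3 + 81*z^2 - 93*z + 54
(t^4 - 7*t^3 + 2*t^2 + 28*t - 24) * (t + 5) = t^5 - 2*t^4 - 33*t^3 + 38*t^2 + 116*t - 120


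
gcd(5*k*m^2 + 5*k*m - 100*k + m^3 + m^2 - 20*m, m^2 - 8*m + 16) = m - 4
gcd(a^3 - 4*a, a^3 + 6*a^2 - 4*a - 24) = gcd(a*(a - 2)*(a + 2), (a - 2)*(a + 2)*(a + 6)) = a^2 - 4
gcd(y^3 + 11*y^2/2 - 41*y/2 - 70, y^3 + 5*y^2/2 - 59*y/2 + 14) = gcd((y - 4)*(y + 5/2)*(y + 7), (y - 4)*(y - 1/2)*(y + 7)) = y^2 + 3*y - 28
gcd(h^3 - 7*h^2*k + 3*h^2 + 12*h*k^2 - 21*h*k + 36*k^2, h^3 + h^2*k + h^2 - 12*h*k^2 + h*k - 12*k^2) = h - 3*k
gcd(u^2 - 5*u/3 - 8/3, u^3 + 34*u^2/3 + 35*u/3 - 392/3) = u - 8/3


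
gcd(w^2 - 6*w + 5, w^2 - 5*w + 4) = w - 1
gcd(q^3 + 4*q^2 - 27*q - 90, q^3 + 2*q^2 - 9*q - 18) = q + 3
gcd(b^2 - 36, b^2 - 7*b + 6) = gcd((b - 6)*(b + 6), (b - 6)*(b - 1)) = b - 6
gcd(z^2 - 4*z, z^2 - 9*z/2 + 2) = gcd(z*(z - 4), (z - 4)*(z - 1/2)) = z - 4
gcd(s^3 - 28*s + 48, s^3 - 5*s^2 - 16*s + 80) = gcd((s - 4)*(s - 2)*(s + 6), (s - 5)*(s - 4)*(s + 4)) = s - 4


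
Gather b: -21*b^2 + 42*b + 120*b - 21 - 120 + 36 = -21*b^2 + 162*b - 105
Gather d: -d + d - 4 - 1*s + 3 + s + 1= 0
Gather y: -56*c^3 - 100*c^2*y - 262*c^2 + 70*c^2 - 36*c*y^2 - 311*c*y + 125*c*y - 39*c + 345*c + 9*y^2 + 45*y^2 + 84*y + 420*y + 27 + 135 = -56*c^3 - 192*c^2 + 306*c + y^2*(54 - 36*c) + y*(-100*c^2 - 186*c + 504) + 162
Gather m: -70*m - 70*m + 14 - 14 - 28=-140*m - 28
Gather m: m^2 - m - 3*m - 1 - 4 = m^2 - 4*m - 5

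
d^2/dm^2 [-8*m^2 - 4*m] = -16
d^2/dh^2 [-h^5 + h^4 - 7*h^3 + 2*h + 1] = 2*h*(-10*h^2 + 6*h - 21)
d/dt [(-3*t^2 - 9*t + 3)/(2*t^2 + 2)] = 3*(3*t^2 - 4*t - 3)/(2*(t^4 + 2*t^2 + 1))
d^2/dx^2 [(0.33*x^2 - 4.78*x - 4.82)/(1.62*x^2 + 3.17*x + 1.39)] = (-28.478628*x^3 - 80.356212*x^2 - 83.9341440000001*x - 31.76463)/(4.251528*x^6 + 24.958044*x^5 + 59.781402*x^4 + 74.684249*x^3 + 51.293919*x^2 + 18.374271*x + 2.685619)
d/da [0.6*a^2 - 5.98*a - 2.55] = 1.2*a - 5.98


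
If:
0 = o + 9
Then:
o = -9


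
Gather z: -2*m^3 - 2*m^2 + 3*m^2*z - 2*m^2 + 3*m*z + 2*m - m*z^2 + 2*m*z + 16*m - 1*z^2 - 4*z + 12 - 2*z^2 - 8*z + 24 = -2*m^3 - 4*m^2 + 18*m + z^2*(-m - 3) + z*(3*m^2 + 5*m - 12) + 36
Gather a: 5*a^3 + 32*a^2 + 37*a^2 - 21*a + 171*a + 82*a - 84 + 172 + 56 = 5*a^3 + 69*a^2 + 232*a + 144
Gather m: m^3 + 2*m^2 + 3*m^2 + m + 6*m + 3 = m^3 + 5*m^2 + 7*m + 3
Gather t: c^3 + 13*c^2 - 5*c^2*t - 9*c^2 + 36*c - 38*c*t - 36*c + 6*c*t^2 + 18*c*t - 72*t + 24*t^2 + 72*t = c^3 + 4*c^2 + t^2*(6*c + 24) + t*(-5*c^2 - 20*c)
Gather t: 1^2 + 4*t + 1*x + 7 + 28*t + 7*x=32*t + 8*x + 8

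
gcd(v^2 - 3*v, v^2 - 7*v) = v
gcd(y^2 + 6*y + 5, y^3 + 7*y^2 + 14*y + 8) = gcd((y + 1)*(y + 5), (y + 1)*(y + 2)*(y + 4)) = y + 1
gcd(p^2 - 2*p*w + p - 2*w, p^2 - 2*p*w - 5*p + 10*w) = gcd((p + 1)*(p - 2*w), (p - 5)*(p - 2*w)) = p - 2*w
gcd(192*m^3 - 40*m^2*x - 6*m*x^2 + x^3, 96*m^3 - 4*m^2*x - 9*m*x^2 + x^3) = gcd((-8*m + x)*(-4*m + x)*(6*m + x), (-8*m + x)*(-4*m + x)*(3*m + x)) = 32*m^2 - 12*m*x + x^2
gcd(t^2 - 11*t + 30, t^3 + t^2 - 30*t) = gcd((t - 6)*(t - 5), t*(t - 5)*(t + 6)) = t - 5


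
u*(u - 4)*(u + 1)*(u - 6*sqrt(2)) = u^4 - 6*sqrt(2)*u^3 - 3*u^3 - 4*u^2 + 18*sqrt(2)*u^2 + 24*sqrt(2)*u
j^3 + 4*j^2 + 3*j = j*(j + 1)*(j + 3)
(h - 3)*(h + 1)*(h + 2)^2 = h^4 + 2*h^3 - 7*h^2 - 20*h - 12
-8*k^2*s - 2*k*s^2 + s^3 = s*(-4*k + s)*(2*k + s)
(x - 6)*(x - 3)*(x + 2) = x^3 - 7*x^2 + 36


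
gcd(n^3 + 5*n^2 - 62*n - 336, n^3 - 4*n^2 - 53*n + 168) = n^2 - n - 56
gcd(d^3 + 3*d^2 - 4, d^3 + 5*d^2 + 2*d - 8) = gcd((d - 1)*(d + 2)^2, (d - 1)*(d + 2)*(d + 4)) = d^2 + d - 2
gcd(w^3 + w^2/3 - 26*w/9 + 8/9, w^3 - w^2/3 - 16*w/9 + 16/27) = w^2 - 5*w/3 + 4/9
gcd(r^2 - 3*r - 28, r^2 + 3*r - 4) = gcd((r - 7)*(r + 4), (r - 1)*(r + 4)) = r + 4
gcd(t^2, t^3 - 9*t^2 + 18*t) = t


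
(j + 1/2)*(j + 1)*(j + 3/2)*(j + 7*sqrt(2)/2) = j^4 + 3*j^3 + 7*sqrt(2)*j^3/2 + 11*j^2/4 + 21*sqrt(2)*j^2/2 + 3*j/4 + 77*sqrt(2)*j/8 + 21*sqrt(2)/8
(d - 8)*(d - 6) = d^2 - 14*d + 48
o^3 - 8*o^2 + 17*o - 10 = (o - 5)*(o - 2)*(o - 1)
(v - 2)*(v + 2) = v^2 - 4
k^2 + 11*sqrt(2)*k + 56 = (k + 4*sqrt(2))*(k + 7*sqrt(2))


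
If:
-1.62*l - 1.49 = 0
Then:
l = -0.92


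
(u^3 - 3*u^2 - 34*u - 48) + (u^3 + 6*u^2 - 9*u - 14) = 2*u^3 + 3*u^2 - 43*u - 62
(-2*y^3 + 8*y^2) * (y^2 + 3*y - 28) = -2*y^5 + 2*y^4 + 80*y^3 - 224*y^2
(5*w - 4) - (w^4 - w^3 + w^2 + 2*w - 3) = -w^4 + w^3 - w^2 + 3*w - 1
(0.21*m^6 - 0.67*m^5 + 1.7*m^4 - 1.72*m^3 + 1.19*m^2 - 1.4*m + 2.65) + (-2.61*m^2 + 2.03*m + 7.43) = 0.21*m^6 - 0.67*m^5 + 1.7*m^4 - 1.72*m^3 - 1.42*m^2 + 0.63*m + 10.08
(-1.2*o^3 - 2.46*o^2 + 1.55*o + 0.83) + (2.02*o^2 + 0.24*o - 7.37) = -1.2*o^3 - 0.44*o^2 + 1.79*o - 6.54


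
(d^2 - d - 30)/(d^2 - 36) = (d + 5)/(d + 6)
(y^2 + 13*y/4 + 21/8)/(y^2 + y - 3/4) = (4*y + 7)/(2*(2*y - 1))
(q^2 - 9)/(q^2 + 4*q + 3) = (q - 3)/(q + 1)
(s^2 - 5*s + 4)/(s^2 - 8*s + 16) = (s - 1)/(s - 4)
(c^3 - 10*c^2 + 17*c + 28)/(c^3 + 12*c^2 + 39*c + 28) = (c^2 - 11*c + 28)/(c^2 + 11*c + 28)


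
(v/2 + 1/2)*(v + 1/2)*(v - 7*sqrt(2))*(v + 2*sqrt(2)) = v^4/2 - 5*sqrt(2)*v^3/2 + 3*v^3/4 - 55*v^2/4 - 15*sqrt(2)*v^2/4 - 21*v - 5*sqrt(2)*v/4 - 7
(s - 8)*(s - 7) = s^2 - 15*s + 56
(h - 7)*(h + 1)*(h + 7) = h^3 + h^2 - 49*h - 49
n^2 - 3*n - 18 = (n - 6)*(n + 3)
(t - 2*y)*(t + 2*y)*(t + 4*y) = t^3 + 4*t^2*y - 4*t*y^2 - 16*y^3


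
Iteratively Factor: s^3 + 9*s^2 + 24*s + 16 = (s + 1)*(s^2 + 8*s + 16) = (s + 1)*(s + 4)*(s + 4)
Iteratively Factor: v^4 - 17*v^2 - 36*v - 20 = (v + 2)*(v^3 - 2*v^2 - 13*v - 10) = (v + 2)^2*(v^2 - 4*v - 5) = (v - 5)*(v + 2)^2*(v + 1)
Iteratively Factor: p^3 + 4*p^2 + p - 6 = (p + 3)*(p^2 + p - 2) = (p - 1)*(p + 3)*(p + 2)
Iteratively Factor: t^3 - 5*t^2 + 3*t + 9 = (t + 1)*(t^2 - 6*t + 9) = (t - 3)*(t + 1)*(t - 3)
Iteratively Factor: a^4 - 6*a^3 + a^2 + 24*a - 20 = (a - 2)*(a^3 - 4*a^2 - 7*a + 10) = (a - 2)*(a + 2)*(a^2 - 6*a + 5) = (a - 2)*(a - 1)*(a + 2)*(a - 5)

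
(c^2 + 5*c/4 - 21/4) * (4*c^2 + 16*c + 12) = 4*c^4 + 21*c^3 + 11*c^2 - 69*c - 63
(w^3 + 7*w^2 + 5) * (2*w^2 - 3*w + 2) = 2*w^5 + 11*w^4 - 19*w^3 + 24*w^2 - 15*w + 10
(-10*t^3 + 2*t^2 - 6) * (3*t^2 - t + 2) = -30*t^5 + 16*t^4 - 22*t^3 - 14*t^2 + 6*t - 12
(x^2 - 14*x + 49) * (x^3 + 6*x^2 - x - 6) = x^5 - 8*x^4 - 36*x^3 + 302*x^2 + 35*x - 294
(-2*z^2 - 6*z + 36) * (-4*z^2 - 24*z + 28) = 8*z^4 + 72*z^3 - 56*z^2 - 1032*z + 1008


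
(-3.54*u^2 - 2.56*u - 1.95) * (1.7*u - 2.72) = -6.018*u^3 + 5.2768*u^2 + 3.6482*u + 5.304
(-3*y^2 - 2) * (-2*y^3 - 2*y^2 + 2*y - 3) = 6*y^5 + 6*y^4 - 2*y^3 + 13*y^2 - 4*y + 6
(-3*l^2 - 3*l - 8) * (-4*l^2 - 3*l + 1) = 12*l^4 + 21*l^3 + 38*l^2 + 21*l - 8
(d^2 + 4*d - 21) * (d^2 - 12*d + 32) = d^4 - 8*d^3 - 37*d^2 + 380*d - 672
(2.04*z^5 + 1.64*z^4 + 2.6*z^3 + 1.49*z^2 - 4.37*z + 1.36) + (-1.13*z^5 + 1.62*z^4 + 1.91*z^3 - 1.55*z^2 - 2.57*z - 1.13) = 0.91*z^5 + 3.26*z^4 + 4.51*z^3 - 0.0600000000000001*z^2 - 6.94*z + 0.23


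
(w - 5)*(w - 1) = w^2 - 6*w + 5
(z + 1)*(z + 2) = z^2 + 3*z + 2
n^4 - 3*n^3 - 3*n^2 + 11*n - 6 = (n - 3)*(n - 1)^2*(n + 2)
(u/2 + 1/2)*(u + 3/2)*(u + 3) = u^3/2 + 11*u^2/4 + 9*u/2 + 9/4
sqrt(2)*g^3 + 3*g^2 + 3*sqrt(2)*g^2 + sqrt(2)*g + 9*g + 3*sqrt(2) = (g + 3)*(g + sqrt(2))*(sqrt(2)*g + 1)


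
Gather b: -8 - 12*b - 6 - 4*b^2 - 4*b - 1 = -4*b^2 - 16*b - 15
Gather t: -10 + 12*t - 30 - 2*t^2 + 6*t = -2*t^2 + 18*t - 40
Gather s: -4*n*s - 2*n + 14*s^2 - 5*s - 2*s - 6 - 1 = -2*n + 14*s^2 + s*(-4*n - 7) - 7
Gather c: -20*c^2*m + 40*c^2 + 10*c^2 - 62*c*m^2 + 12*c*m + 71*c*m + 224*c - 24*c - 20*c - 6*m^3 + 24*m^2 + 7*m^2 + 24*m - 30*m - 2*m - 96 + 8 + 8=c^2*(50 - 20*m) + c*(-62*m^2 + 83*m + 180) - 6*m^3 + 31*m^2 - 8*m - 80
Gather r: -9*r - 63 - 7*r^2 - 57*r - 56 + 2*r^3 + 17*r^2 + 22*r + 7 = 2*r^3 + 10*r^2 - 44*r - 112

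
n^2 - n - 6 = (n - 3)*(n + 2)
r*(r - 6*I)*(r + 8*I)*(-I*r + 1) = -I*r^4 + 3*r^3 - 46*I*r^2 + 48*r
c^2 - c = c*(c - 1)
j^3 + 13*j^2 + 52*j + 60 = (j + 2)*(j + 5)*(j + 6)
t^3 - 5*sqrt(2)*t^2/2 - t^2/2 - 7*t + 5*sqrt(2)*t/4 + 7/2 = (t - 1/2)*(t - 7*sqrt(2)/2)*(t + sqrt(2))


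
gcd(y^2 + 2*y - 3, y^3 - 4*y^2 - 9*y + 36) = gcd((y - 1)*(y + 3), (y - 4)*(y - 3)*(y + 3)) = y + 3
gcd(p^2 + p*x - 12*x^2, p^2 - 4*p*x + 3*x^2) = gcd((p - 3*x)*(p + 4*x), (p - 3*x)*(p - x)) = -p + 3*x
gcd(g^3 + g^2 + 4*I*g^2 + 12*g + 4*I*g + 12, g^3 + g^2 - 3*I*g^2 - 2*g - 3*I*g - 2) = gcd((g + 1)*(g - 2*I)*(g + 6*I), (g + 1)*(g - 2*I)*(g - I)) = g^2 + g*(1 - 2*I) - 2*I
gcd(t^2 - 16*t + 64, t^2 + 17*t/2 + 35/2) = 1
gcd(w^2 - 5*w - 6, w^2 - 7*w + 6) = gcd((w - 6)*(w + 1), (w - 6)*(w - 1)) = w - 6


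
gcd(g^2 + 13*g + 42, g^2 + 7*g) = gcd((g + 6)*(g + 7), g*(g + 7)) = g + 7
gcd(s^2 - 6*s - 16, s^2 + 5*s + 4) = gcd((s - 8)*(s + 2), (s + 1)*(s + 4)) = 1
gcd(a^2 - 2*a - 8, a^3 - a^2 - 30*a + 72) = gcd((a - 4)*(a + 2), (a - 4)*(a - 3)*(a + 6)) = a - 4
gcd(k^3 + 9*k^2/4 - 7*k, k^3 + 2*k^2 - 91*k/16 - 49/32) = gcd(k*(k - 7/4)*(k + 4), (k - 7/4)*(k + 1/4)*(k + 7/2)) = k - 7/4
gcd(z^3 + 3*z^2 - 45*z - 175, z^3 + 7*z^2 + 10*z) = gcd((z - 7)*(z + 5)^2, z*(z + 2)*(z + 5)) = z + 5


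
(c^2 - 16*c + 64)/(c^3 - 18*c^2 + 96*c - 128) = 1/(c - 2)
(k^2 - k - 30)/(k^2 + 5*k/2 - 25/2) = 2*(k - 6)/(2*k - 5)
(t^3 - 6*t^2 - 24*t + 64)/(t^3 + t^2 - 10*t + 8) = (t - 8)/(t - 1)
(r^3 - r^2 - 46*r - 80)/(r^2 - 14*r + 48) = (r^2 + 7*r + 10)/(r - 6)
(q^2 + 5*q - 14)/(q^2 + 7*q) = (q - 2)/q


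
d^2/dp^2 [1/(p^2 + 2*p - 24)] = 2*(-p^2 - 2*p + 4*(p + 1)^2 + 24)/(p^2 + 2*p - 24)^3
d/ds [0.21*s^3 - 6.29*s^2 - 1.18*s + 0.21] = 0.63*s^2 - 12.58*s - 1.18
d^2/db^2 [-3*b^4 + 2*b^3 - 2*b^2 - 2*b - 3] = -36*b^2 + 12*b - 4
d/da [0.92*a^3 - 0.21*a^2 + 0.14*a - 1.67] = 2.76*a^2 - 0.42*a + 0.14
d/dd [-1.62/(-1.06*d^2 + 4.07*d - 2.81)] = (6.5934 - 3.4344*d)/(1.06*d^2 - 4.07*d + 2.81)^2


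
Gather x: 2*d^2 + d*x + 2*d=2*d^2 + d*x + 2*d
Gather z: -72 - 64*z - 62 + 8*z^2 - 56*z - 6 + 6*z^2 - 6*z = 14*z^2 - 126*z - 140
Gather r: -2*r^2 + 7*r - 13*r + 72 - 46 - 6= -2*r^2 - 6*r + 20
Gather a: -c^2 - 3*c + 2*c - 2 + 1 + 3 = -c^2 - c + 2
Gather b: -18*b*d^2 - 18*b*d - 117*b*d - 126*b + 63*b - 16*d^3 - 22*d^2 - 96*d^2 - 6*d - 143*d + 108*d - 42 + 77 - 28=b*(-18*d^2 - 135*d - 63) - 16*d^3 - 118*d^2 - 41*d + 7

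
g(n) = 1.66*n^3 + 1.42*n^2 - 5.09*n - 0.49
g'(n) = 4.98*n^2 + 2.84*n - 5.09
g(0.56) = -2.60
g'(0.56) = -1.94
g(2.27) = 14.69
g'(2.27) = 27.02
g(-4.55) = -104.30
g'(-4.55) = 85.09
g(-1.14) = 4.70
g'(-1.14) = -1.86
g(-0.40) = 1.67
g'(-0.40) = -5.43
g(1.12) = -2.08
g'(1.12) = 4.34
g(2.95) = 39.47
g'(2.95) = 46.63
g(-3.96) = -61.15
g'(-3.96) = 61.76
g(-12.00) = -2603.41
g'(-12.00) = 677.95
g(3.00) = 41.84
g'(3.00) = 48.25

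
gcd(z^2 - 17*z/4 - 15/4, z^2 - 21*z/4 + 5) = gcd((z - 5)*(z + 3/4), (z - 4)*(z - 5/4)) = 1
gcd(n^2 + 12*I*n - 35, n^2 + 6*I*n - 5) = n + 5*I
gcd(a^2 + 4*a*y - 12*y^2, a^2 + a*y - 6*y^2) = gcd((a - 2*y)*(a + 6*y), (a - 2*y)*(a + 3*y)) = -a + 2*y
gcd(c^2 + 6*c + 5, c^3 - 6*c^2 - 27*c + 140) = c + 5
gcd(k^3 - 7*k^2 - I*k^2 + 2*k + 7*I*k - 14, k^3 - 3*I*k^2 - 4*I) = k^2 - I*k + 2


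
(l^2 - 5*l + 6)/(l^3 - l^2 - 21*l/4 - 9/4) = 4*(l - 2)/(4*l^2 + 8*l + 3)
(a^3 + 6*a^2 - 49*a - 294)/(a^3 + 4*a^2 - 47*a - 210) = (a + 7)/(a + 5)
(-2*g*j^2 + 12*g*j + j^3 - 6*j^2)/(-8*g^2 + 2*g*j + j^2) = j*(j - 6)/(4*g + j)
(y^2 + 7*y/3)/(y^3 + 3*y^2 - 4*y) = (y + 7/3)/(y^2 + 3*y - 4)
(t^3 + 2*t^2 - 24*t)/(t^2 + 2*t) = (t^2 + 2*t - 24)/(t + 2)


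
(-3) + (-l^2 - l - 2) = -l^2 - l - 5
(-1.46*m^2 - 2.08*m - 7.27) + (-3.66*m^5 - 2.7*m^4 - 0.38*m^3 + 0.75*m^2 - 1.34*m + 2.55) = -3.66*m^5 - 2.7*m^4 - 0.38*m^3 - 0.71*m^2 - 3.42*m - 4.72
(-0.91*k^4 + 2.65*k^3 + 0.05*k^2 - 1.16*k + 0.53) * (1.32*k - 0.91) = -1.2012*k^5 + 4.3261*k^4 - 2.3455*k^3 - 1.5767*k^2 + 1.7552*k - 0.4823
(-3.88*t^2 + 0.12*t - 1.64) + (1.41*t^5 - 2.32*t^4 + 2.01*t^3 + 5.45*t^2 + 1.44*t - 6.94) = 1.41*t^5 - 2.32*t^4 + 2.01*t^3 + 1.57*t^2 + 1.56*t - 8.58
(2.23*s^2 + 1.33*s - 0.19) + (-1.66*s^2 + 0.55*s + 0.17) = 0.57*s^2 + 1.88*s - 0.02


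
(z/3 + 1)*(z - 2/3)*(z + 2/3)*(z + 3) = z^4/3 + 2*z^3 + 77*z^2/27 - 8*z/9 - 4/3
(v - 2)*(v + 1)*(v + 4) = v^3 + 3*v^2 - 6*v - 8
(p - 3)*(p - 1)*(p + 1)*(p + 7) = p^4 + 4*p^3 - 22*p^2 - 4*p + 21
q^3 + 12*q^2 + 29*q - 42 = (q - 1)*(q + 6)*(q + 7)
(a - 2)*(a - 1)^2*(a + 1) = a^4 - 3*a^3 + a^2 + 3*a - 2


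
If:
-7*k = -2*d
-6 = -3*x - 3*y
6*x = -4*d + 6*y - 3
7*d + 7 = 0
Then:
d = -1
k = -2/7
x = 13/12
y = 11/12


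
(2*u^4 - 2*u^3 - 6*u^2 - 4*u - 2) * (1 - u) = -2*u^5 + 4*u^4 + 4*u^3 - 2*u^2 - 2*u - 2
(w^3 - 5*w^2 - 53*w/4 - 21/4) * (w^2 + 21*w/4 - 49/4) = w^5 + w^4/4 - 207*w^3/4 - 217*w^2/16 + 539*w/4 + 1029/16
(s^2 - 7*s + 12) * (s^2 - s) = s^4 - 8*s^3 + 19*s^2 - 12*s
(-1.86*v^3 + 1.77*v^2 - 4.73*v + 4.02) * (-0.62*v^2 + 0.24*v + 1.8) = 1.1532*v^5 - 1.5438*v^4 + 0.00939999999999985*v^3 - 0.4416*v^2 - 7.5492*v + 7.236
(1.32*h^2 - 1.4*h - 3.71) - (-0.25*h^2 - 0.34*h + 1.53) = 1.57*h^2 - 1.06*h - 5.24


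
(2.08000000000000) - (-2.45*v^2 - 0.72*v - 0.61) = 2.45*v^2 + 0.72*v + 2.69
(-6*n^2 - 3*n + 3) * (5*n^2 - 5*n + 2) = -30*n^4 + 15*n^3 + 18*n^2 - 21*n + 6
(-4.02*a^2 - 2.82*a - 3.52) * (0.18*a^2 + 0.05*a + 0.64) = -0.7236*a^4 - 0.7086*a^3 - 3.3474*a^2 - 1.9808*a - 2.2528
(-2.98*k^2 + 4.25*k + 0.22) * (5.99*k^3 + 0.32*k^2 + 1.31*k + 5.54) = -17.8502*k^5 + 24.5039*k^4 - 1.226*k^3 - 10.8713*k^2 + 23.8332*k + 1.2188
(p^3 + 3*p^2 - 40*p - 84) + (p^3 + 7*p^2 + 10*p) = 2*p^3 + 10*p^2 - 30*p - 84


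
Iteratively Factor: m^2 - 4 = (m + 2)*(m - 2)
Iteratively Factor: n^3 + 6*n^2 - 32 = (n - 2)*(n^2 + 8*n + 16) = (n - 2)*(n + 4)*(n + 4)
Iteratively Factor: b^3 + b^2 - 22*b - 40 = (b + 2)*(b^2 - b - 20) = (b - 5)*(b + 2)*(b + 4)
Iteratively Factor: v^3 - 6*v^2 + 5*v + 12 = (v + 1)*(v^2 - 7*v + 12) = (v - 4)*(v + 1)*(v - 3)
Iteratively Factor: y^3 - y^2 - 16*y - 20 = (y + 2)*(y^2 - 3*y - 10) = (y - 5)*(y + 2)*(y + 2)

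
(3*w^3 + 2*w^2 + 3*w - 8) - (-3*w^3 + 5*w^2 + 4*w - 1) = 6*w^3 - 3*w^2 - w - 7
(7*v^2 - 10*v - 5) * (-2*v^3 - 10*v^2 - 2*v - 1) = -14*v^5 - 50*v^4 + 96*v^3 + 63*v^2 + 20*v + 5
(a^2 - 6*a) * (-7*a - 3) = -7*a^3 + 39*a^2 + 18*a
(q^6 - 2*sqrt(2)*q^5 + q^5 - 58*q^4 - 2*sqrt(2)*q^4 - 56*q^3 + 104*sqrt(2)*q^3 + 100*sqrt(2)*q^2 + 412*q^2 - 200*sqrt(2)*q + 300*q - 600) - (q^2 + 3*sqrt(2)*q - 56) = q^6 - 2*sqrt(2)*q^5 + q^5 - 58*q^4 - 2*sqrt(2)*q^4 - 56*q^3 + 104*sqrt(2)*q^3 + 100*sqrt(2)*q^2 + 411*q^2 - 203*sqrt(2)*q + 300*q - 544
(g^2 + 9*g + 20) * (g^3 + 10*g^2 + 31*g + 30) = g^5 + 19*g^4 + 141*g^3 + 509*g^2 + 890*g + 600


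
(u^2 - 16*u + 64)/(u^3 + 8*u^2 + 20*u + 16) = (u^2 - 16*u + 64)/(u^3 + 8*u^2 + 20*u + 16)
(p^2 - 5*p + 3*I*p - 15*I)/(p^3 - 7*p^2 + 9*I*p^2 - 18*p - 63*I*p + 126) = (p - 5)/(p^2 + p*(-7 + 6*I) - 42*I)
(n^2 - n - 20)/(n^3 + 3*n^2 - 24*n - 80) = 1/(n + 4)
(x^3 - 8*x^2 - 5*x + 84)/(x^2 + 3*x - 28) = (x^2 - 4*x - 21)/(x + 7)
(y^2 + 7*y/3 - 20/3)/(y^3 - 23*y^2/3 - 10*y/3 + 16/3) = (3*y^2 + 7*y - 20)/(3*y^3 - 23*y^2 - 10*y + 16)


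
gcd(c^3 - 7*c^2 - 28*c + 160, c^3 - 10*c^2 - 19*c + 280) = c^2 - 3*c - 40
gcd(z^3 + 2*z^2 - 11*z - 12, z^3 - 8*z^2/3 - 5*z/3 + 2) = z^2 - 2*z - 3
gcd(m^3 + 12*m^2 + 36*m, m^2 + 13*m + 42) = m + 6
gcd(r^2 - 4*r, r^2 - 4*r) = r^2 - 4*r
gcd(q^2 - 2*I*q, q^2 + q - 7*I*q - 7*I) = 1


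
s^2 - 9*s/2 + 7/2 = (s - 7/2)*(s - 1)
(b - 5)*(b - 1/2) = b^2 - 11*b/2 + 5/2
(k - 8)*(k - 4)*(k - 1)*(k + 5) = k^4 - 8*k^3 - 21*k^2 + 188*k - 160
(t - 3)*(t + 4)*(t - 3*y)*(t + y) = t^4 - 2*t^3*y + t^3 - 3*t^2*y^2 - 2*t^2*y - 12*t^2 - 3*t*y^2 + 24*t*y + 36*y^2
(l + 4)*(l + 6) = l^2 + 10*l + 24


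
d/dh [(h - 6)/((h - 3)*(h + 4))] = (-h^2 + 12*h - 6)/(h^4 + 2*h^3 - 23*h^2 - 24*h + 144)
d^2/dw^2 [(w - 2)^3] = 6*w - 12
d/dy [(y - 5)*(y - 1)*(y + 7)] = 3*y^2 + 2*y - 37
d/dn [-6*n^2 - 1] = -12*n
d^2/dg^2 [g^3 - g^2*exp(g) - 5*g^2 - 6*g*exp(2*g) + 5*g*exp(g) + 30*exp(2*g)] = -g^2*exp(g) - 24*g*exp(2*g) + g*exp(g) + 6*g + 96*exp(2*g) + 8*exp(g) - 10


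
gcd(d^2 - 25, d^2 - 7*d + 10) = d - 5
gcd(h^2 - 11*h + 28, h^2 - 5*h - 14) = h - 7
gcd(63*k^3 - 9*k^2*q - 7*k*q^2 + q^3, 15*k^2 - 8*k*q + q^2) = -3*k + q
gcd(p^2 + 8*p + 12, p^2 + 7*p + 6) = p + 6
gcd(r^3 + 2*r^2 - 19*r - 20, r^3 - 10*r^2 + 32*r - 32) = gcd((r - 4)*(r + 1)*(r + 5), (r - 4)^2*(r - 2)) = r - 4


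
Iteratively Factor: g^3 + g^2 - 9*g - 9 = (g - 3)*(g^2 + 4*g + 3) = (g - 3)*(g + 3)*(g + 1)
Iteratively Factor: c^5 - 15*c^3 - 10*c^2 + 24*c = (c)*(c^4 - 15*c^2 - 10*c + 24) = c*(c + 2)*(c^3 - 2*c^2 - 11*c + 12) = c*(c + 2)*(c + 3)*(c^2 - 5*c + 4) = c*(c - 4)*(c + 2)*(c + 3)*(c - 1)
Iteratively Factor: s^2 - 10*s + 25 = (s - 5)*(s - 5)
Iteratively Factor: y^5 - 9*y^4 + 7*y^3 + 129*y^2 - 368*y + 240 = (y - 1)*(y^4 - 8*y^3 - y^2 + 128*y - 240) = (y - 4)*(y - 1)*(y^3 - 4*y^2 - 17*y + 60) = (y - 5)*(y - 4)*(y - 1)*(y^2 + y - 12) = (y - 5)*(y - 4)*(y - 1)*(y + 4)*(y - 3)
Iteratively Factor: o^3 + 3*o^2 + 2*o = (o + 1)*(o^2 + 2*o) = (o + 1)*(o + 2)*(o)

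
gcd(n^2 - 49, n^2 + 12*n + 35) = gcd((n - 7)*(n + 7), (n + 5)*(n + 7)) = n + 7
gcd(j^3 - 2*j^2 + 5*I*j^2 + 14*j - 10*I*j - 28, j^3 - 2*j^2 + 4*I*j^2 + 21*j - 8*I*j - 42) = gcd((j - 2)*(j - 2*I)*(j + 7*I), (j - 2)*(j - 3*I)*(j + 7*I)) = j^2 + j*(-2 + 7*I) - 14*I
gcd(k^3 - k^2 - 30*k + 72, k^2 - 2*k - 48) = k + 6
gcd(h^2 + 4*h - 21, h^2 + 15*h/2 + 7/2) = h + 7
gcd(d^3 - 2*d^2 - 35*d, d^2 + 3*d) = d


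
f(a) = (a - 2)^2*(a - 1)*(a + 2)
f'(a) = (a - 2)^2*(a - 1) + (a - 2)^2*(a + 2) + (a - 1)*(a + 2)*(2*a - 4) = 4*a^3 - 9*a^2 - 4*a + 12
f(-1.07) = -18.14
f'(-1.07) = 1.08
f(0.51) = -2.73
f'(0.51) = 8.15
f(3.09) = 12.64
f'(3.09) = 31.72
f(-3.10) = 117.31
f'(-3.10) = -181.25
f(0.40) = -3.69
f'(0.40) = 9.22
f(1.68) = 0.26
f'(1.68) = -1.16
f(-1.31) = -17.46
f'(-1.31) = -7.20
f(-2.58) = 43.56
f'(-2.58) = -106.28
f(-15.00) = 60112.00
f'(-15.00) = -15453.00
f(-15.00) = 60112.00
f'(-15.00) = -15453.00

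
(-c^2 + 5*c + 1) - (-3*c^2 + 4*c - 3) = 2*c^2 + c + 4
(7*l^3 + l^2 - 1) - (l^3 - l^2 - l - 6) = 6*l^3 + 2*l^2 + l + 5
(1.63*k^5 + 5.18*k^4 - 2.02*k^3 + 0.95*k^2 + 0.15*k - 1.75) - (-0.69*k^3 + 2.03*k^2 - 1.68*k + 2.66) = 1.63*k^5 + 5.18*k^4 - 1.33*k^3 - 1.08*k^2 + 1.83*k - 4.41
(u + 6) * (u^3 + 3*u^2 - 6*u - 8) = u^4 + 9*u^3 + 12*u^2 - 44*u - 48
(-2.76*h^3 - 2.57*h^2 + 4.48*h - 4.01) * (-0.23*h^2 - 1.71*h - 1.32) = 0.6348*h^5 + 5.3107*h^4 + 7.0075*h^3 - 3.3461*h^2 + 0.943499999999998*h + 5.2932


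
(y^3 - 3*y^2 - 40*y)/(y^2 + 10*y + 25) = y*(y - 8)/(y + 5)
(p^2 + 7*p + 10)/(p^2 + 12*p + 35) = (p + 2)/(p + 7)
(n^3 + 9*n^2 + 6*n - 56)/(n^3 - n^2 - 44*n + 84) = (n + 4)/(n - 6)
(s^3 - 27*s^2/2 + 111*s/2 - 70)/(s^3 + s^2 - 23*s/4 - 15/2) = 2*(s^2 - 11*s + 28)/(2*s^2 + 7*s + 6)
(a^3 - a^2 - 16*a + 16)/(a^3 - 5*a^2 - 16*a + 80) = (a - 1)/(a - 5)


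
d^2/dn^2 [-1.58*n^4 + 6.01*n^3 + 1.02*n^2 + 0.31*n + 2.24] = -18.96*n^2 + 36.06*n + 2.04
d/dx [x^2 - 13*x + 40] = 2*x - 13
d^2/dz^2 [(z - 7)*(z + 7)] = 2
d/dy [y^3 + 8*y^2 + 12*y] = 3*y^2 + 16*y + 12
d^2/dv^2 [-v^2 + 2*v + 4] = -2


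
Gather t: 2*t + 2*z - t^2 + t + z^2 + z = -t^2 + 3*t + z^2 + 3*z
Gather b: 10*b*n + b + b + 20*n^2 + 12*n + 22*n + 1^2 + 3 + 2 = b*(10*n + 2) + 20*n^2 + 34*n + 6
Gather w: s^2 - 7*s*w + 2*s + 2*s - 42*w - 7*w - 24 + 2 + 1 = s^2 + 4*s + w*(-7*s - 49) - 21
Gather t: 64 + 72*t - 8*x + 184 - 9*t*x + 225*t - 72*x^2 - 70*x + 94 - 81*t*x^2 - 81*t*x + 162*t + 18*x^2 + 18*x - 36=t*(-81*x^2 - 90*x + 459) - 54*x^2 - 60*x + 306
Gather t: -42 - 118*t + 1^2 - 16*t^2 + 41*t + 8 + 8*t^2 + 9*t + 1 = -8*t^2 - 68*t - 32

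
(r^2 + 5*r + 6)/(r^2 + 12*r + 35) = (r^2 + 5*r + 6)/(r^2 + 12*r + 35)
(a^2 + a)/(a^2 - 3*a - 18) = a*(a + 1)/(a^2 - 3*a - 18)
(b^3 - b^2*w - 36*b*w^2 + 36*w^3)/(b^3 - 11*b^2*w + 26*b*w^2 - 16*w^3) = (b^2 - 36*w^2)/(b^2 - 10*b*w + 16*w^2)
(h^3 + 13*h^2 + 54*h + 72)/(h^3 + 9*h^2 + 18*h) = (h + 4)/h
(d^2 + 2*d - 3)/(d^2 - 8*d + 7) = (d + 3)/(d - 7)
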